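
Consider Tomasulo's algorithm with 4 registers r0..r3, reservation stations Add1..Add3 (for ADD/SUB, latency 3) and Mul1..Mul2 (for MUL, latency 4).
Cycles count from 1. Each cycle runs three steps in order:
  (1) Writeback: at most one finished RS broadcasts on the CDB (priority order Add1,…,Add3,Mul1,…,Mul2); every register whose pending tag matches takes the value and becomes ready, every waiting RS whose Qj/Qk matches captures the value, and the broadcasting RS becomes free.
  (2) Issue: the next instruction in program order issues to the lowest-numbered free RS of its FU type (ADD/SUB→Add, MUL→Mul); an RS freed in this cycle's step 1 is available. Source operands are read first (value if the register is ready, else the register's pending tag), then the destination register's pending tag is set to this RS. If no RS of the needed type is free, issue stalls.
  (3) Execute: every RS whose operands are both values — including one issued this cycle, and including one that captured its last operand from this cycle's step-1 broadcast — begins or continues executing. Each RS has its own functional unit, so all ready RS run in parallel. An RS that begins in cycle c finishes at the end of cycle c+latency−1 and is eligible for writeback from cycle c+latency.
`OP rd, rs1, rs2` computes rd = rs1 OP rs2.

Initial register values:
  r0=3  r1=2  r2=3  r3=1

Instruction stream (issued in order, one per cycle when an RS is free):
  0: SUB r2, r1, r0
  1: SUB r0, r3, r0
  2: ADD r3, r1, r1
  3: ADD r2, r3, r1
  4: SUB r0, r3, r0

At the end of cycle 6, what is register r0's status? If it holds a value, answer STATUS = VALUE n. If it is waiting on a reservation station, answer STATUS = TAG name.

  c1: issue SUB r2<-Add1  regs: r0:3,r1:2,r2:Add1,r3:1
  c2: issue SUB r0<-Add2  regs: r0:Add2,r1:2,r2:Add1,r3:1
  c3: issue ADD r3<-Add3  regs: r0:Add2,r1:2,r2:Add1,r3:Add3
  c4: CDB Add1=-1; issue ADD r2<-Add1  regs: r0:Add2,r1:2,r2:Add1,r3:Add3
  c5: CDB Add2=-2; issue SUB r0<-Add2  regs: r0:Add2,r1:2,r2:Add1,r3:Add3
  c6: CDB Add3=4  regs: r0:Add2,r1:2,r2:Add1,r3:4

STATUS = TAG Add2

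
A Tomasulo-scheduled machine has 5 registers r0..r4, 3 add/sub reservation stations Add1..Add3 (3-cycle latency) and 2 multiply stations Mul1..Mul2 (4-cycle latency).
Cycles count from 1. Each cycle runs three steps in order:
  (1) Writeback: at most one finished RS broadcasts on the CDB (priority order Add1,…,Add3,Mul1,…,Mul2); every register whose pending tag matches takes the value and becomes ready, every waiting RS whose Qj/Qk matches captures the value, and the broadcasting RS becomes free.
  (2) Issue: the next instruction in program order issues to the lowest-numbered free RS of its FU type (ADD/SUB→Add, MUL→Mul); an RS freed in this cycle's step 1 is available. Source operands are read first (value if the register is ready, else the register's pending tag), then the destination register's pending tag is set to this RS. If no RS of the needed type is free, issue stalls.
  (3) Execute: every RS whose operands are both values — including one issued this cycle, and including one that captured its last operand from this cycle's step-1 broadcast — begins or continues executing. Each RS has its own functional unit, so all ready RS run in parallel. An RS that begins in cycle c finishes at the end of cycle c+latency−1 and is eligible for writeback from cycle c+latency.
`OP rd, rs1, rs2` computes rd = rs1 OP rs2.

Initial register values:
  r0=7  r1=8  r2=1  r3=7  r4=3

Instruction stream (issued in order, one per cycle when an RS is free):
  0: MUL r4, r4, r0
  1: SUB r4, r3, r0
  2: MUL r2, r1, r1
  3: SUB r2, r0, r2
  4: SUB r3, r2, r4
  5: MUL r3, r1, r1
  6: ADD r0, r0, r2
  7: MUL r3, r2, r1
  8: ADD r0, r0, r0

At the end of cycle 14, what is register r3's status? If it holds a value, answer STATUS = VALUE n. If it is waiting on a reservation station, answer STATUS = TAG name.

STATUS = TAG Mul2

cycle 1: issue MUL r4<-Mul1 // r0:7,r1:8,r2:1,r3:7,r4:Mul1
cycle 2: issue SUB r4<-Add1 // r0:7,r1:8,r2:1,r3:7,r4:Add1
cycle 3: issue MUL r2<-Mul2 // r0:7,r1:8,r2:Mul2,r3:7,r4:Add1
cycle 4: issue SUB r2<-Add2 // r0:7,r1:8,r2:Add2,r3:7,r4:Add1
cycle 5: CDB Add1=0; issue SUB r3<-Add1 // r0:7,r1:8,r2:Add2,r3:Add1,r4:0
cycle 6: CDB Mul1=21; issue MUL r3<-Mul1 // r0:7,r1:8,r2:Add2,r3:Mul1,r4:0
cycle 7: CDB Mul2=64; issue ADD r0<-Add3 // r0:Add3,r1:8,r2:Add2,r3:Mul1,r4:0
cycle 8: issue MUL r3<-Mul2 // r0:Add3,r1:8,r2:Add2,r3:Mul2,r4:0
cycle 9: stall // r0:Add3,r1:8,r2:Add2,r3:Mul2,r4:0
cycle 10: CDB Add2=-57; issue ADD r0<-Add2 // r0:Add2,r1:8,r2:-57,r3:Mul2,r4:0
cycle 11: CDB Mul1=64 // r0:Add2,r1:8,r2:-57,r3:Mul2,r4:0
cycle 12: - // r0:Add2,r1:8,r2:-57,r3:Mul2,r4:0
cycle 13: CDB Add1=-57 // r0:Add2,r1:8,r2:-57,r3:Mul2,r4:0
cycle 14: CDB Add3=-50 // r0:Add2,r1:8,r2:-57,r3:Mul2,r4:0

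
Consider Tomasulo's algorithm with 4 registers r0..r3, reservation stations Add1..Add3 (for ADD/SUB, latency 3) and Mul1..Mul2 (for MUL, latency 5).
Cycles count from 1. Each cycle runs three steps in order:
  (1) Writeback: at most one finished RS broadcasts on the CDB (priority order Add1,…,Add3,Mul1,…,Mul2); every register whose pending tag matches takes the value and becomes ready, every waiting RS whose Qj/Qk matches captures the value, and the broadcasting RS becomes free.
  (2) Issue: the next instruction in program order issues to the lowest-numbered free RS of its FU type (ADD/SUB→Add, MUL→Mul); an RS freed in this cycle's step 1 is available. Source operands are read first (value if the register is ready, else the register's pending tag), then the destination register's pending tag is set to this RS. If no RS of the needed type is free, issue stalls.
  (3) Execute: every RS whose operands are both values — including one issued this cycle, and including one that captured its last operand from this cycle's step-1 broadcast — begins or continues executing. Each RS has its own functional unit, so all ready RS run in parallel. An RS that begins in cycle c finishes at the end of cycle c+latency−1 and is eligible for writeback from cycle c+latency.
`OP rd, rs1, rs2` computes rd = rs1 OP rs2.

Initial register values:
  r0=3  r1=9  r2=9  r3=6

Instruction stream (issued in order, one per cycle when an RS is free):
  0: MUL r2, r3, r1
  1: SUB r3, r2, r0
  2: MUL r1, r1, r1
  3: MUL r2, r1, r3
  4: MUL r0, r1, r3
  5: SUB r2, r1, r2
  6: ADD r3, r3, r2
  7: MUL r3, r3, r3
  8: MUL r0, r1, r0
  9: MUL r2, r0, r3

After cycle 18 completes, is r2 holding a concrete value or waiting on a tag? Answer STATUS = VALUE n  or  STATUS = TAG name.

c1: issue MUL r2<-Mul1 | r0:3,r1:9,r2:Mul1,r3:6
c2: issue SUB r3<-Add1 | r0:3,r1:9,r2:Mul1,r3:Add1
c3: issue MUL r1<-Mul2 | r0:3,r1:Mul2,r2:Mul1,r3:Add1
c4: stall | r0:3,r1:Mul2,r2:Mul1,r3:Add1
c5: stall | r0:3,r1:Mul2,r2:Mul1,r3:Add1
c6: CDB Mul1=54; issue MUL r2<-Mul1 | r0:3,r1:Mul2,r2:Mul1,r3:Add1
c7: stall | r0:3,r1:Mul2,r2:Mul1,r3:Add1
c8: CDB Mul2=81; issue MUL r0<-Mul2 | r0:Mul2,r1:81,r2:Mul1,r3:Add1
c9: CDB Add1=51; issue SUB r2<-Add1 | r0:Mul2,r1:81,r2:Add1,r3:51
c10: issue ADD r3<-Add2 | r0:Mul2,r1:81,r2:Add1,r3:Add2
c11: stall | r0:Mul2,r1:81,r2:Add1,r3:Add2
c12: stall | r0:Mul2,r1:81,r2:Add1,r3:Add2
c13: stall | r0:Mul2,r1:81,r2:Add1,r3:Add2
c14: CDB Mul1=4131; issue MUL r3<-Mul1 | r0:Mul2,r1:81,r2:Add1,r3:Mul1
c15: CDB Mul2=4131; issue MUL r0<-Mul2 | r0:Mul2,r1:81,r2:Add1,r3:Mul1
c16: stall | r0:Mul2,r1:81,r2:Add1,r3:Mul1
c17: CDB Add1=-4050; stall | r0:Mul2,r1:81,r2:-4050,r3:Mul1
c18: stall | r0:Mul2,r1:81,r2:-4050,r3:Mul1

STATUS = VALUE -4050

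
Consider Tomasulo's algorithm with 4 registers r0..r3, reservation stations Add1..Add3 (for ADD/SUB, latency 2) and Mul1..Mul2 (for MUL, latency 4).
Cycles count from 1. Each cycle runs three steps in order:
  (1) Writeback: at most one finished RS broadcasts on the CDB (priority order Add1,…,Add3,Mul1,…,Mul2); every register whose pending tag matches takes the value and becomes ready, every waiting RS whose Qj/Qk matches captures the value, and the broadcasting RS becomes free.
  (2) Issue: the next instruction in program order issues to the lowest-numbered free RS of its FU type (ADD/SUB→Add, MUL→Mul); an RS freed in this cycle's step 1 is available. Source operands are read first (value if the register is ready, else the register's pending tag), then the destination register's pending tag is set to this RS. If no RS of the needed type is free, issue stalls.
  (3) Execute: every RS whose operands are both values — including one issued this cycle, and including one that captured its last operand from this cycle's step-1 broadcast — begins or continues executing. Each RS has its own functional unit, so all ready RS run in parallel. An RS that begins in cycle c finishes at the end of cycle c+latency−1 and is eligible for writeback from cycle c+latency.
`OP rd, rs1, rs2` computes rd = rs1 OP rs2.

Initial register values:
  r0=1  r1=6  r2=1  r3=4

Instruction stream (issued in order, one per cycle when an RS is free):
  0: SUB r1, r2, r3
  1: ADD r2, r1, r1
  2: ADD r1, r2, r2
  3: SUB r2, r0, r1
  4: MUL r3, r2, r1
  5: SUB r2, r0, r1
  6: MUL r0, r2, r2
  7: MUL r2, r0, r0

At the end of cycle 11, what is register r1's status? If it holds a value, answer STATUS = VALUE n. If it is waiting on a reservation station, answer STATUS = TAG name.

cycle 1: issue SUB r1<-Add1 // r0:1,r1:Add1,r2:1,r3:4
cycle 2: issue ADD r2<-Add2 // r0:1,r1:Add1,r2:Add2,r3:4
cycle 3: CDB Add1=-3; issue ADD r1<-Add1 // r0:1,r1:Add1,r2:Add2,r3:4
cycle 4: issue SUB r2<-Add3 // r0:1,r1:Add1,r2:Add3,r3:4
cycle 5: CDB Add2=-6; issue MUL r3<-Mul1 // r0:1,r1:Add1,r2:Add3,r3:Mul1
cycle 6: issue SUB r2<-Add2 // r0:1,r1:Add1,r2:Add2,r3:Mul1
cycle 7: CDB Add1=-12; issue MUL r0<-Mul2 // r0:Mul2,r1:-12,r2:Add2,r3:Mul1
cycle 8: stall // r0:Mul2,r1:-12,r2:Add2,r3:Mul1
cycle 9: CDB Add2=13; stall // r0:Mul2,r1:-12,r2:13,r3:Mul1
cycle 10: CDB Add3=13; stall // r0:Mul2,r1:-12,r2:13,r3:Mul1
cycle 11: stall // r0:Mul2,r1:-12,r2:13,r3:Mul1

STATUS = VALUE -12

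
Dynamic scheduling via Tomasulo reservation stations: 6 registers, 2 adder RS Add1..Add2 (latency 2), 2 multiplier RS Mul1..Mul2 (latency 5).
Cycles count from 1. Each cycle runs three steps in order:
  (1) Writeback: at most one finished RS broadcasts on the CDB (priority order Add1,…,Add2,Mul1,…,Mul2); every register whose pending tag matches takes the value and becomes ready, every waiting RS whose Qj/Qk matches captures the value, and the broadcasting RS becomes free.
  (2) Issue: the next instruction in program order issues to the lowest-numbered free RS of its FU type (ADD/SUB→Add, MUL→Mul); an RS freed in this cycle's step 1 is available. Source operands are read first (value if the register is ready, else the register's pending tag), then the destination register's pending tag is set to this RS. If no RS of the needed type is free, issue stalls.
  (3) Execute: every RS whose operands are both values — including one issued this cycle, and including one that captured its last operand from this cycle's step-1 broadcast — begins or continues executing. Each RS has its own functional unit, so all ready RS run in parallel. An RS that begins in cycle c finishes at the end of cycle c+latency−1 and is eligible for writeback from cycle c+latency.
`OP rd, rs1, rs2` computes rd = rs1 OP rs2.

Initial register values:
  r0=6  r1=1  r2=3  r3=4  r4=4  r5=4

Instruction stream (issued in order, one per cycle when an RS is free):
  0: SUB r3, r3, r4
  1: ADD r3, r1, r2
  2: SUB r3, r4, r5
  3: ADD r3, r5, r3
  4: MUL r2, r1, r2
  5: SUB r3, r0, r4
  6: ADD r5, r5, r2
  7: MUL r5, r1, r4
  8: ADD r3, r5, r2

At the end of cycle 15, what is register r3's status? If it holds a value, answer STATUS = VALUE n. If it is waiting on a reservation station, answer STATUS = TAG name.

STATUS = VALUE 7

c1: issue SUB r3<-Add1 | r0:6,r1:1,r2:3,r3:Add1,r4:4,r5:4
c2: issue ADD r3<-Add2 | r0:6,r1:1,r2:3,r3:Add2,r4:4,r5:4
c3: CDB Add1=0; issue SUB r3<-Add1 | r0:6,r1:1,r2:3,r3:Add1,r4:4,r5:4
c4: CDB Add2=4; issue ADD r3<-Add2 | r0:6,r1:1,r2:3,r3:Add2,r4:4,r5:4
c5: CDB Add1=0; issue MUL r2<-Mul1 | r0:6,r1:1,r2:Mul1,r3:Add2,r4:4,r5:4
c6: issue SUB r3<-Add1 | r0:6,r1:1,r2:Mul1,r3:Add1,r4:4,r5:4
c7: CDB Add2=4; issue ADD r5<-Add2 | r0:6,r1:1,r2:Mul1,r3:Add1,r4:4,r5:Add2
c8: CDB Add1=2; issue MUL r5<-Mul2 | r0:6,r1:1,r2:Mul1,r3:2,r4:4,r5:Mul2
c9: issue ADD r3<-Add1 | r0:6,r1:1,r2:Mul1,r3:Add1,r4:4,r5:Mul2
c10: CDB Mul1=3 | r0:6,r1:1,r2:3,r3:Add1,r4:4,r5:Mul2
c11: - | r0:6,r1:1,r2:3,r3:Add1,r4:4,r5:Mul2
c12: CDB Add2=7 | r0:6,r1:1,r2:3,r3:Add1,r4:4,r5:Mul2
c13: CDB Mul2=4 | r0:6,r1:1,r2:3,r3:Add1,r4:4,r5:4
c14: - | r0:6,r1:1,r2:3,r3:Add1,r4:4,r5:4
c15: CDB Add1=7 | r0:6,r1:1,r2:3,r3:7,r4:4,r5:4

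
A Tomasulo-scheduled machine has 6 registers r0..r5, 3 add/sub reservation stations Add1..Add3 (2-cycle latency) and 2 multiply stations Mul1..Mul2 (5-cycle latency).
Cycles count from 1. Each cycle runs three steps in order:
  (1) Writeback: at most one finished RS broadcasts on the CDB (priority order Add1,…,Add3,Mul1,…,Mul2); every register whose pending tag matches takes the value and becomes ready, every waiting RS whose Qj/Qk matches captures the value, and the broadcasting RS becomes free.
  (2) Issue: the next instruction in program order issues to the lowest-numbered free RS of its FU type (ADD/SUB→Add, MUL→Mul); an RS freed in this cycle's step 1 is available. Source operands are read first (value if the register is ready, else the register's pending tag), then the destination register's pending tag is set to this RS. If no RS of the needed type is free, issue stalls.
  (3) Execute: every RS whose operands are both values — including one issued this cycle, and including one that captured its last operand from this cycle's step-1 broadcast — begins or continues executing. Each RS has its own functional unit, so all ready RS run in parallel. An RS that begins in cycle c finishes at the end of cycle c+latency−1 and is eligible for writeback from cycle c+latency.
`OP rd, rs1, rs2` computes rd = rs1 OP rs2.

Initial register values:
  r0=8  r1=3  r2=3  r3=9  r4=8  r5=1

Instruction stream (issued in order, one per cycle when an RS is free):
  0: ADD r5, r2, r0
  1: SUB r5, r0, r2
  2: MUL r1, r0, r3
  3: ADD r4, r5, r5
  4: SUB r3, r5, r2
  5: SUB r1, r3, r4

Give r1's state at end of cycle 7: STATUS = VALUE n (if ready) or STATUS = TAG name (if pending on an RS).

STATUS = TAG Add1

cycle 1: issue ADD r5<-Add1 // r0:8,r1:3,r2:3,r3:9,r4:8,r5:Add1
cycle 2: issue SUB r5<-Add2 // r0:8,r1:3,r2:3,r3:9,r4:8,r5:Add2
cycle 3: CDB Add1=11; issue MUL r1<-Mul1 // r0:8,r1:Mul1,r2:3,r3:9,r4:8,r5:Add2
cycle 4: CDB Add2=5; issue ADD r4<-Add1 // r0:8,r1:Mul1,r2:3,r3:9,r4:Add1,r5:5
cycle 5: issue SUB r3<-Add2 // r0:8,r1:Mul1,r2:3,r3:Add2,r4:Add1,r5:5
cycle 6: CDB Add1=10; issue SUB r1<-Add1 // r0:8,r1:Add1,r2:3,r3:Add2,r4:10,r5:5
cycle 7: CDB Add2=2 // r0:8,r1:Add1,r2:3,r3:2,r4:10,r5:5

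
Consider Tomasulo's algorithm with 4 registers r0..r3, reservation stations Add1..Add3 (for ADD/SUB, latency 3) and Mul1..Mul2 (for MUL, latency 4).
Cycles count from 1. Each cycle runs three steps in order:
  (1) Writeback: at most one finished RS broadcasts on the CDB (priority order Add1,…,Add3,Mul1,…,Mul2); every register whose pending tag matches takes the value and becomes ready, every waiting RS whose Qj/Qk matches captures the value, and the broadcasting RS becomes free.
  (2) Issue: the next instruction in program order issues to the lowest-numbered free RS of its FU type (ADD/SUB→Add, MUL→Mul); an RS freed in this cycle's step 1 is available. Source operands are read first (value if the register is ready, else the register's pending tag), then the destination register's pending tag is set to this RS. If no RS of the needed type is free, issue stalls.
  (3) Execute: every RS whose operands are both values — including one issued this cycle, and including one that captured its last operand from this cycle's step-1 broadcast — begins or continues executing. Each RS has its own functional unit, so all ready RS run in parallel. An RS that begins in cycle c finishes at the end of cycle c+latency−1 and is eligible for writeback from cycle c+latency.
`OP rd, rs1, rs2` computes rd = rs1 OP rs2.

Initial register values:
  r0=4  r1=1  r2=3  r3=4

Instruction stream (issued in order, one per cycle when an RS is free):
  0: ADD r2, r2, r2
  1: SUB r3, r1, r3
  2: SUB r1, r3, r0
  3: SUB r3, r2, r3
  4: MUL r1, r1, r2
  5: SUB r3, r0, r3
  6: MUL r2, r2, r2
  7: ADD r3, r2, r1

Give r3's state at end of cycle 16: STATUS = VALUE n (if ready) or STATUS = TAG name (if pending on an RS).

  c1: issue ADD r2<-Add1  regs: r0:4,r1:1,r2:Add1,r3:4
  c2: issue SUB r3<-Add2  regs: r0:4,r1:1,r2:Add1,r3:Add2
  c3: issue SUB r1<-Add3  regs: r0:4,r1:Add3,r2:Add1,r3:Add2
  c4: CDB Add1=6; issue SUB r3<-Add1  regs: r0:4,r1:Add3,r2:6,r3:Add1
  c5: CDB Add2=-3; issue MUL r1<-Mul1  regs: r0:4,r1:Mul1,r2:6,r3:Add1
  c6: issue SUB r3<-Add2  regs: r0:4,r1:Mul1,r2:6,r3:Add2
  c7: issue MUL r2<-Mul2  regs: r0:4,r1:Mul1,r2:Mul2,r3:Add2
  c8: CDB Add1=9; issue ADD r3<-Add1  regs: r0:4,r1:Mul1,r2:Mul2,r3:Add1
  c9: CDB Add3=-7  regs: r0:4,r1:Mul1,r2:Mul2,r3:Add1
  c10: -  regs: r0:4,r1:Mul1,r2:Mul2,r3:Add1
  c11: CDB Add2=-5  regs: r0:4,r1:Mul1,r2:Mul2,r3:Add1
  c12: CDB Mul2=36  regs: r0:4,r1:Mul1,r2:36,r3:Add1
  c13: CDB Mul1=-42  regs: r0:4,r1:-42,r2:36,r3:Add1
  c14: -  regs: r0:4,r1:-42,r2:36,r3:Add1
  c15: -  regs: r0:4,r1:-42,r2:36,r3:Add1
  c16: CDB Add1=-6  regs: r0:4,r1:-42,r2:36,r3:-6

STATUS = VALUE -6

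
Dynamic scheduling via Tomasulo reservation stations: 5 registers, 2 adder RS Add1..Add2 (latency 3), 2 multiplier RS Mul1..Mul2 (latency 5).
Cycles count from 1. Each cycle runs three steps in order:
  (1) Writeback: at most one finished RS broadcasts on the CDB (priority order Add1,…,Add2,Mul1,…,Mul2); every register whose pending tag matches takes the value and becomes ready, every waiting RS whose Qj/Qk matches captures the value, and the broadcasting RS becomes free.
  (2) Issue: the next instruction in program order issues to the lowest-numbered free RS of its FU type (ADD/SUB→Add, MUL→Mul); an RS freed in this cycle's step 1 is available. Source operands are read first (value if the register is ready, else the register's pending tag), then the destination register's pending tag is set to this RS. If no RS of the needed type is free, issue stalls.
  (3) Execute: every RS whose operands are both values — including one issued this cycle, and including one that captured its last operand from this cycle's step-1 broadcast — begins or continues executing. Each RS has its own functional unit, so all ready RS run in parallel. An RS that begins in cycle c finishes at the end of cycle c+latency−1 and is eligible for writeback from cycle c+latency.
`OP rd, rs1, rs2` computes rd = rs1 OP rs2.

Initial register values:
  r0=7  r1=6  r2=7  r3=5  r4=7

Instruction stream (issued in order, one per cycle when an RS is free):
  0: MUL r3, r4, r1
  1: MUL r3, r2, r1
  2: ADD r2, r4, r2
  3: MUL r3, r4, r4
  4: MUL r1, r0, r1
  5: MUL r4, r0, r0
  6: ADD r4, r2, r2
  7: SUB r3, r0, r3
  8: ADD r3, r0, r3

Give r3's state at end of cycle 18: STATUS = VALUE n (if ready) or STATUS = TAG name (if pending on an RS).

c1: issue MUL r3<-Mul1 | r0:7,r1:6,r2:7,r3:Mul1,r4:7
c2: issue MUL r3<-Mul2 | r0:7,r1:6,r2:7,r3:Mul2,r4:7
c3: issue ADD r2<-Add1 | r0:7,r1:6,r2:Add1,r3:Mul2,r4:7
c4: stall | r0:7,r1:6,r2:Add1,r3:Mul2,r4:7
c5: stall | r0:7,r1:6,r2:Add1,r3:Mul2,r4:7
c6: CDB Add1=14; stall | r0:7,r1:6,r2:14,r3:Mul2,r4:7
c7: CDB Mul1=42; issue MUL r3<-Mul1 | r0:7,r1:6,r2:14,r3:Mul1,r4:7
c8: CDB Mul2=42; issue MUL r1<-Mul2 | r0:7,r1:Mul2,r2:14,r3:Mul1,r4:7
c9: stall | r0:7,r1:Mul2,r2:14,r3:Mul1,r4:7
c10: stall | r0:7,r1:Mul2,r2:14,r3:Mul1,r4:7
c11: stall | r0:7,r1:Mul2,r2:14,r3:Mul1,r4:7
c12: CDB Mul1=49; issue MUL r4<-Mul1 | r0:7,r1:Mul2,r2:14,r3:49,r4:Mul1
c13: CDB Mul2=42; issue ADD r4<-Add1 | r0:7,r1:42,r2:14,r3:49,r4:Add1
c14: issue SUB r3<-Add2 | r0:7,r1:42,r2:14,r3:Add2,r4:Add1
c15: stall | r0:7,r1:42,r2:14,r3:Add2,r4:Add1
c16: CDB Add1=28; issue ADD r3<-Add1 | r0:7,r1:42,r2:14,r3:Add1,r4:28
c17: CDB Add2=-42 | r0:7,r1:42,r2:14,r3:Add1,r4:28
c18: CDB Mul1=49 | r0:7,r1:42,r2:14,r3:Add1,r4:28

STATUS = TAG Add1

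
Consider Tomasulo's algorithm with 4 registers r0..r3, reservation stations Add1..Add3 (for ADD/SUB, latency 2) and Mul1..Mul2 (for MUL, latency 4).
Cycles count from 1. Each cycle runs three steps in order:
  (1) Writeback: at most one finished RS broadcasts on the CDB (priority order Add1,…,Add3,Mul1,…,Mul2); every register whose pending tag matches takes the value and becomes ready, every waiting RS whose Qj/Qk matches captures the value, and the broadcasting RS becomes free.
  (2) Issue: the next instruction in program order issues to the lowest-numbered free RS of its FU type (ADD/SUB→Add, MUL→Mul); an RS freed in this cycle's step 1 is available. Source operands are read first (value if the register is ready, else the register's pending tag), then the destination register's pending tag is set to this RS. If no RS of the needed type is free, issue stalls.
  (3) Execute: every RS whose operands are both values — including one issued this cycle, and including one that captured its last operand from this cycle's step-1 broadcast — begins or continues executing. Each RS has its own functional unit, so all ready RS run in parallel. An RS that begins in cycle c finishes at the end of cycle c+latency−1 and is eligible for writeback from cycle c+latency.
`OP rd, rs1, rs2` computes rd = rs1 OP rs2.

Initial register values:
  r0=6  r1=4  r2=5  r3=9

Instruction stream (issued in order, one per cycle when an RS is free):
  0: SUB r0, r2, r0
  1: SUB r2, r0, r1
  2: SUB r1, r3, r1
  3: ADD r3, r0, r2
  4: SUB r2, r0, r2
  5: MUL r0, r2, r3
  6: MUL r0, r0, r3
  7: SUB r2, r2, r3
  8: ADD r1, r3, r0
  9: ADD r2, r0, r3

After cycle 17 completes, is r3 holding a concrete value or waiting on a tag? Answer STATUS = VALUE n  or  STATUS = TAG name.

c1: issue SUB r0<-Add1 | r0:Add1,r1:4,r2:5,r3:9
c2: issue SUB r2<-Add2 | r0:Add1,r1:4,r2:Add2,r3:9
c3: CDB Add1=-1; issue SUB r1<-Add1 | r0:-1,r1:Add1,r2:Add2,r3:9
c4: issue ADD r3<-Add3 | r0:-1,r1:Add1,r2:Add2,r3:Add3
c5: CDB Add1=5; issue SUB r2<-Add1 | r0:-1,r1:5,r2:Add1,r3:Add3
c6: CDB Add2=-5; issue MUL r0<-Mul1 | r0:Mul1,r1:5,r2:Add1,r3:Add3
c7: issue MUL r0<-Mul2 | r0:Mul2,r1:5,r2:Add1,r3:Add3
c8: CDB Add1=4; issue SUB r2<-Add1 | r0:Mul2,r1:5,r2:Add1,r3:Add3
c9: CDB Add3=-6; issue ADD r1<-Add2 | r0:Mul2,r1:Add2,r2:Add1,r3:-6
c10: issue ADD r2<-Add3 | r0:Mul2,r1:Add2,r2:Add3,r3:-6
c11: CDB Add1=10 | r0:Mul2,r1:Add2,r2:Add3,r3:-6
c12: - | r0:Mul2,r1:Add2,r2:Add3,r3:-6
c13: CDB Mul1=-24 | r0:Mul2,r1:Add2,r2:Add3,r3:-6
c14: - | r0:Mul2,r1:Add2,r2:Add3,r3:-6
c15: - | r0:Mul2,r1:Add2,r2:Add3,r3:-6
c16: - | r0:Mul2,r1:Add2,r2:Add3,r3:-6
c17: CDB Mul2=144 | r0:144,r1:Add2,r2:Add3,r3:-6

STATUS = VALUE -6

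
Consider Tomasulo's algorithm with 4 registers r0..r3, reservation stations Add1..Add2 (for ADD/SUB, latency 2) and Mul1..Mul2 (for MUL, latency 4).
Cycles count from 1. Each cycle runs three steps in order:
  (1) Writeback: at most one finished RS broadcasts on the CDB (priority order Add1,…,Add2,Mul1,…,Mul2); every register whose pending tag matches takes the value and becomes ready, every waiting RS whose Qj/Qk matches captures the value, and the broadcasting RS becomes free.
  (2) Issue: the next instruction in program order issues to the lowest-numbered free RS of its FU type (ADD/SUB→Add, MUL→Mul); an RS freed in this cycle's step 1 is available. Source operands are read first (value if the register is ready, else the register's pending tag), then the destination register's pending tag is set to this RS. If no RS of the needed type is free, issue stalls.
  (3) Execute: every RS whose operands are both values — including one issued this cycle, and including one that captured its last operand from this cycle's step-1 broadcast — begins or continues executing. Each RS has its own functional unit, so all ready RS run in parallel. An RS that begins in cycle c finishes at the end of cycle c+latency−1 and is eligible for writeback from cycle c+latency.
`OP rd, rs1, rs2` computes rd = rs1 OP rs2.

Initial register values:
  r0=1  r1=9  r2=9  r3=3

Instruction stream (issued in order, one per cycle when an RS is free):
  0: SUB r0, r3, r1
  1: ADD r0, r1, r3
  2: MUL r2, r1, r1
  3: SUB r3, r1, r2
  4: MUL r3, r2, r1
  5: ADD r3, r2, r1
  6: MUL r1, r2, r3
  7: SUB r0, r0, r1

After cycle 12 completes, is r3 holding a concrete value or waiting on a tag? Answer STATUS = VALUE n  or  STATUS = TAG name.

  c1: issue SUB r0<-Add1  regs: r0:Add1,r1:9,r2:9,r3:3
  c2: issue ADD r0<-Add2  regs: r0:Add2,r1:9,r2:9,r3:3
  c3: CDB Add1=-6; issue MUL r2<-Mul1  regs: r0:Add2,r1:9,r2:Mul1,r3:3
  c4: CDB Add2=12; issue SUB r3<-Add1  regs: r0:12,r1:9,r2:Mul1,r3:Add1
  c5: issue MUL r3<-Mul2  regs: r0:12,r1:9,r2:Mul1,r3:Mul2
  c6: issue ADD r3<-Add2  regs: r0:12,r1:9,r2:Mul1,r3:Add2
  c7: CDB Mul1=81; issue MUL r1<-Mul1  regs: r0:12,r1:Mul1,r2:81,r3:Add2
  c8: stall  regs: r0:12,r1:Mul1,r2:81,r3:Add2
  c9: CDB Add1=-72; issue SUB r0<-Add1  regs: r0:Add1,r1:Mul1,r2:81,r3:Add2
  c10: CDB Add2=90  regs: r0:Add1,r1:Mul1,r2:81,r3:90
  c11: CDB Mul2=729  regs: r0:Add1,r1:Mul1,r2:81,r3:90
  c12: -  regs: r0:Add1,r1:Mul1,r2:81,r3:90

STATUS = VALUE 90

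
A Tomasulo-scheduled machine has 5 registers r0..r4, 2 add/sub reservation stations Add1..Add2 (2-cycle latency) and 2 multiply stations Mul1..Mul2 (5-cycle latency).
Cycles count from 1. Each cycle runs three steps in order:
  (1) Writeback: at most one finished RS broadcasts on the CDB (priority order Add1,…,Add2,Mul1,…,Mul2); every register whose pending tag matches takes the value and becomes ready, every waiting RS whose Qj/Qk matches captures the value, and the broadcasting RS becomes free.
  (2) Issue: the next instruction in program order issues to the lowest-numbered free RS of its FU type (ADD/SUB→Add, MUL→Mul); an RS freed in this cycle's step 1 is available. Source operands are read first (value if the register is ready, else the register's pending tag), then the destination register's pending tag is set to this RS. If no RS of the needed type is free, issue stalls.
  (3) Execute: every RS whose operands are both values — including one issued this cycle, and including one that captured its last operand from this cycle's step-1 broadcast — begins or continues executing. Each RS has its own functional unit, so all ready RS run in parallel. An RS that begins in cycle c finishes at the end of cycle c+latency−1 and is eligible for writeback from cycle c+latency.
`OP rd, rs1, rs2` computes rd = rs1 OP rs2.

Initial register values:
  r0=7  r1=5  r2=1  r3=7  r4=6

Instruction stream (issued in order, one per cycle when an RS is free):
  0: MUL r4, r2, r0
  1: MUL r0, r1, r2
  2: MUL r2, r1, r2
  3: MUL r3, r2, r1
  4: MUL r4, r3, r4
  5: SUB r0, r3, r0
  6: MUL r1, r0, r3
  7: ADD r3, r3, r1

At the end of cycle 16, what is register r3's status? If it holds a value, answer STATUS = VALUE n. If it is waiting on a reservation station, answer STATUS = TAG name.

STATUS = VALUE 25

  c1: issue MUL r4<-Mul1  regs: r0:7,r1:5,r2:1,r3:7,r4:Mul1
  c2: issue MUL r0<-Mul2  regs: r0:Mul2,r1:5,r2:1,r3:7,r4:Mul1
  c3: stall  regs: r0:Mul2,r1:5,r2:1,r3:7,r4:Mul1
  c4: stall  regs: r0:Mul2,r1:5,r2:1,r3:7,r4:Mul1
  c5: stall  regs: r0:Mul2,r1:5,r2:1,r3:7,r4:Mul1
  c6: CDB Mul1=7; issue MUL r2<-Mul1  regs: r0:Mul2,r1:5,r2:Mul1,r3:7,r4:7
  c7: CDB Mul2=5; issue MUL r3<-Mul2  regs: r0:5,r1:5,r2:Mul1,r3:Mul2,r4:7
  c8: stall  regs: r0:5,r1:5,r2:Mul1,r3:Mul2,r4:7
  c9: stall  regs: r0:5,r1:5,r2:Mul1,r3:Mul2,r4:7
  c10: stall  regs: r0:5,r1:5,r2:Mul1,r3:Mul2,r4:7
  c11: CDB Mul1=5; issue MUL r4<-Mul1  regs: r0:5,r1:5,r2:5,r3:Mul2,r4:Mul1
  c12: issue SUB r0<-Add1  regs: r0:Add1,r1:5,r2:5,r3:Mul2,r4:Mul1
  c13: stall  regs: r0:Add1,r1:5,r2:5,r3:Mul2,r4:Mul1
  c14: stall  regs: r0:Add1,r1:5,r2:5,r3:Mul2,r4:Mul1
  c15: stall  regs: r0:Add1,r1:5,r2:5,r3:Mul2,r4:Mul1
  c16: CDB Mul2=25; issue MUL r1<-Mul2  regs: r0:Add1,r1:Mul2,r2:5,r3:25,r4:Mul1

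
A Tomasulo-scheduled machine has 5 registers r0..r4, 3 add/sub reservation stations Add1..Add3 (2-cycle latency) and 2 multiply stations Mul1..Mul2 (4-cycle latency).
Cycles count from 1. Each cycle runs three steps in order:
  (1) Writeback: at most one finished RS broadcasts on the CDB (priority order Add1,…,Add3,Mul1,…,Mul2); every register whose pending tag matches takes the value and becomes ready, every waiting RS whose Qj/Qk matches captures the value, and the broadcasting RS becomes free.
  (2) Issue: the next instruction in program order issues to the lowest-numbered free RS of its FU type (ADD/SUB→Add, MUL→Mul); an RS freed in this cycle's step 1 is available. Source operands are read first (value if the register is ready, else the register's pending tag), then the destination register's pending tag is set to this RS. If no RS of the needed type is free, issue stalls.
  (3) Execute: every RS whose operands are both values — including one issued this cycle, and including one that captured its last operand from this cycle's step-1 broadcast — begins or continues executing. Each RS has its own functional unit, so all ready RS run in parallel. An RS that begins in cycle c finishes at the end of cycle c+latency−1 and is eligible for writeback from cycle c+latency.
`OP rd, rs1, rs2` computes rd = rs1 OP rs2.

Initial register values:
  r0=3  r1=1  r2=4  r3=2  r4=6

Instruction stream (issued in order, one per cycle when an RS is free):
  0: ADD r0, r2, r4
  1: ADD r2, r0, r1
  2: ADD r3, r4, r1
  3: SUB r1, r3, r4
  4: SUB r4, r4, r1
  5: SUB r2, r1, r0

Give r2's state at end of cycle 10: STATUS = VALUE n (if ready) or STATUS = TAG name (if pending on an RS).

cycle 1: issue ADD r0<-Add1 // r0:Add1,r1:1,r2:4,r3:2,r4:6
cycle 2: issue ADD r2<-Add2 // r0:Add1,r1:1,r2:Add2,r3:2,r4:6
cycle 3: CDB Add1=10; issue ADD r3<-Add1 // r0:10,r1:1,r2:Add2,r3:Add1,r4:6
cycle 4: issue SUB r1<-Add3 // r0:10,r1:Add3,r2:Add2,r3:Add1,r4:6
cycle 5: CDB Add1=7; issue SUB r4<-Add1 // r0:10,r1:Add3,r2:Add2,r3:7,r4:Add1
cycle 6: CDB Add2=11; issue SUB r2<-Add2 // r0:10,r1:Add3,r2:Add2,r3:7,r4:Add1
cycle 7: CDB Add3=1 // r0:10,r1:1,r2:Add2,r3:7,r4:Add1
cycle 8: - // r0:10,r1:1,r2:Add2,r3:7,r4:Add1
cycle 9: CDB Add1=5 // r0:10,r1:1,r2:Add2,r3:7,r4:5
cycle 10: CDB Add2=-9 // r0:10,r1:1,r2:-9,r3:7,r4:5

STATUS = VALUE -9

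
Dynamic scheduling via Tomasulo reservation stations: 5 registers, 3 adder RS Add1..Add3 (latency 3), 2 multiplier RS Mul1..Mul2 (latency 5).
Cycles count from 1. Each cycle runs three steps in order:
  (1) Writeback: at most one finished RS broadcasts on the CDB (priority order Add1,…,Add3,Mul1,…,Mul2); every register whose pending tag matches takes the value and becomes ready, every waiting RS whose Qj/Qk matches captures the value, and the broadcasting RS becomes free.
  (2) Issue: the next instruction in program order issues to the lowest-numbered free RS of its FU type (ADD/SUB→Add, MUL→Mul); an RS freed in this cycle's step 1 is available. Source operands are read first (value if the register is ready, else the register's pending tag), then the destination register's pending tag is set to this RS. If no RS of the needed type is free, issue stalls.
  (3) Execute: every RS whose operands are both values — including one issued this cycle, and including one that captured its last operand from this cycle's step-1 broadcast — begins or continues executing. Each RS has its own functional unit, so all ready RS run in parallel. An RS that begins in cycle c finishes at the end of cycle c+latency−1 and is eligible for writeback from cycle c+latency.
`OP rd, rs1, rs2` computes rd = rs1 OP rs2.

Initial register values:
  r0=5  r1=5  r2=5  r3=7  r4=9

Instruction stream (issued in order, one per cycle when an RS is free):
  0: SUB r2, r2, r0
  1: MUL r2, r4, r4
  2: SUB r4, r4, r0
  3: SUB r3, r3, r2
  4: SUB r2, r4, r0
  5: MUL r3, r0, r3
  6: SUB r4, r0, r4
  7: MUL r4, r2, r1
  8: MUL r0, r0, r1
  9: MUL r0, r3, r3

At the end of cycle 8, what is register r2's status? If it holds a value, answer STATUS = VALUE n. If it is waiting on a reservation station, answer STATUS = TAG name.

  c1: issue SUB r2<-Add1  regs: r0:5,r1:5,r2:Add1,r3:7,r4:9
  c2: issue MUL r2<-Mul1  regs: r0:5,r1:5,r2:Mul1,r3:7,r4:9
  c3: issue SUB r4<-Add2  regs: r0:5,r1:5,r2:Mul1,r3:7,r4:Add2
  c4: CDB Add1=0; issue SUB r3<-Add1  regs: r0:5,r1:5,r2:Mul1,r3:Add1,r4:Add2
  c5: issue SUB r2<-Add3  regs: r0:5,r1:5,r2:Add3,r3:Add1,r4:Add2
  c6: CDB Add2=4; issue MUL r3<-Mul2  regs: r0:5,r1:5,r2:Add3,r3:Mul2,r4:4
  c7: CDB Mul1=81; issue SUB r4<-Add2  regs: r0:5,r1:5,r2:Add3,r3:Mul2,r4:Add2
  c8: issue MUL r4<-Mul1  regs: r0:5,r1:5,r2:Add3,r3:Mul2,r4:Mul1

STATUS = TAG Add3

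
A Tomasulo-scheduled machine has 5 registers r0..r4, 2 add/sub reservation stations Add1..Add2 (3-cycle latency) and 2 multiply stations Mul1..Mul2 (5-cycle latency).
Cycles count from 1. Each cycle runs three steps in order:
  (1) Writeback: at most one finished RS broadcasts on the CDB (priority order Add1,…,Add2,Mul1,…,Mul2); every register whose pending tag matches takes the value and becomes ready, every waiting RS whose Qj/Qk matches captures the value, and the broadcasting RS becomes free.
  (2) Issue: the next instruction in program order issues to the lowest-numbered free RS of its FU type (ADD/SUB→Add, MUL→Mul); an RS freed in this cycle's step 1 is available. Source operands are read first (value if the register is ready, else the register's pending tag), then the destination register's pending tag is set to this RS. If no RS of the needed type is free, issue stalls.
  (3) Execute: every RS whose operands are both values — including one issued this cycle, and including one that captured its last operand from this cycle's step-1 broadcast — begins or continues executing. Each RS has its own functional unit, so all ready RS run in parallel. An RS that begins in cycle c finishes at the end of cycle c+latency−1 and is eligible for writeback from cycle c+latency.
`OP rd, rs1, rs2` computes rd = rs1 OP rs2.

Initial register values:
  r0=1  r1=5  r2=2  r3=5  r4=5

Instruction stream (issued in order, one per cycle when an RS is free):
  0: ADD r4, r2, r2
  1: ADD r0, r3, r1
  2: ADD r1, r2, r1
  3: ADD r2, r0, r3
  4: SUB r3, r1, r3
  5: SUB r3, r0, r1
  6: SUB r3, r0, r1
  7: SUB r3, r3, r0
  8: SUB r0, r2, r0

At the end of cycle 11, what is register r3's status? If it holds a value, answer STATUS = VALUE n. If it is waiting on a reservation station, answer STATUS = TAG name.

STATUS = TAG Add2

c1: issue ADD r4<-Add1 | r0:1,r1:5,r2:2,r3:5,r4:Add1
c2: issue ADD r0<-Add2 | r0:Add2,r1:5,r2:2,r3:5,r4:Add1
c3: stall | r0:Add2,r1:5,r2:2,r3:5,r4:Add1
c4: CDB Add1=4; issue ADD r1<-Add1 | r0:Add2,r1:Add1,r2:2,r3:5,r4:4
c5: CDB Add2=10; issue ADD r2<-Add2 | r0:10,r1:Add1,r2:Add2,r3:5,r4:4
c6: stall | r0:10,r1:Add1,r2:Add2,r3:5,r4:4
c7: CDB Add1=7; issue SUB r3<-Add1 | r0:10,r1:7,r2:Add2,r3:Add1,r4:4
c8: CDB Add2=15; issue SUB r3<-Add2 | r0:10,r1:7,r2:15,r3:Add2,r4:4
c9: stall | r0:10,r1:7,r2:15,r3:Add2,r4:4
c10: CDB Add1=2; issue SUB r3<-Add1 | r0:10,r1:7,r2:15,r3:Add1,r4:4
c11: CDB Add2=3; issue SUB r3<-Add2 | r0:10,r1:7,r2:15,r3:Add2,r4:4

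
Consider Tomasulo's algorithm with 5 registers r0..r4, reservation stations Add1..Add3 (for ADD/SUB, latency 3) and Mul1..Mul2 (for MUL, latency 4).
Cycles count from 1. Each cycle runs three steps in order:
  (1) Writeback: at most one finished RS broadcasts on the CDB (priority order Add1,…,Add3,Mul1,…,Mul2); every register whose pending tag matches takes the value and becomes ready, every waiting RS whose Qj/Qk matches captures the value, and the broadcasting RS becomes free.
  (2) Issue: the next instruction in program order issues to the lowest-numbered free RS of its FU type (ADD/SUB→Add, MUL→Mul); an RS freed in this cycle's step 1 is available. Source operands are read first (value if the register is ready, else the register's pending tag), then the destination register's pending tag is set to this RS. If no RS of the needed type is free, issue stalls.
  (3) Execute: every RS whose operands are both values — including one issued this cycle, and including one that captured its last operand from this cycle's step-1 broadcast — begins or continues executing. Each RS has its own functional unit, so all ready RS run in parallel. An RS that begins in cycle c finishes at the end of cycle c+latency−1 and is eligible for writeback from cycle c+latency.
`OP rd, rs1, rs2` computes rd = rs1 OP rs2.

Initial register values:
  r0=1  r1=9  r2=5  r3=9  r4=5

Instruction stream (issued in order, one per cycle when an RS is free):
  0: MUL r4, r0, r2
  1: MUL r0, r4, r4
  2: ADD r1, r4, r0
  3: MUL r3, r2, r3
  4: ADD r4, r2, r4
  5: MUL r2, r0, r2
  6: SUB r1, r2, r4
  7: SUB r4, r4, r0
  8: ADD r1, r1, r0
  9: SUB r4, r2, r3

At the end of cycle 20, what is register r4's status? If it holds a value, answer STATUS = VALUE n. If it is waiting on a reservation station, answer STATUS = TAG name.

cycle 1: issue MUL r4<-Mul1 // r0:1,r1:9,r2:5,r3:9,r4:Mul1
cycle 2: issue MUL r0<-Mul2 // r0:Mul2,r1:9,r2:5,r3:9,r4:Mul1
cycle 3: issue ADD r1<-Add1 // r0:Mul2,r1:Add1,r2:5,r3:9,r4:Mul1
cycle 4: stall // r0:Mul2,r1:Add1,r2:5,r3:9,r4:Mul1
cycle 5: CDB Mul1=5; issue MUL r3<-Mul1 // r0:Mul2,r1:Add1,r2:5,r3:Mul1,r4:5
cycle 6: issue ADD r4<-Add2 // r0:Mul2,r1:Add1,r2:5,r3:Mul1,r4:Add2
cycle 7: stall // r0:Mul2,r1:Add1,r2:5,r3:Mul1,r4:Add2
cycle 8: stall // r0:Mul2,r1:Add1,r2:5,r3:Mul1,r4:Add2
cycle 9: CDB Add2=10; stall // r0:Mul2,r1:Add1,r2:5,r3:Mul1,r4:10
cycle 10: CDB Mul1=45; issue MUL r2<-Mul1 // r0:Mul2,r1:Add1,r2:Mul1,r3:45,r4:10
cycle 11: CDB Mul2=25; issue SUB r1<-Add2 // r0:25,r1:Add2,r2:Mul1,r3:45,r4:10
cycle 12: issue SUB r4<-Add3 // r0:25,r1:Add2,r2:Mul1,r3:45,r4:Add3
cycle 13: stall // r0:25,r1:Add2,r2:Mul1,r3:45,r4:Add3
cycle 14: CDB Add1=30; issue ADD r1<-Add1 // r0:25,r1:Add1,r2:Mul1,r3:45,r4:Add3
cycle 15: CDB Add3=-15; issue SUB r4<-Add3 // r0:25,r1:Add1,r2:Mul1,r3:45,r4:Add3
cycle 16: CDB Mul1=125 // r0:25,r1:Add1,r2:125,r3:45,r4:Add3
cycle 17: - // r0:25,r1:Add1,r2:125,r3:45,r4:Add3
cycle 18: - // r0:25,r1:Add1,r2:125,r3:45,r4:Add3
cycle 19: CDB Add2=115 // r0:25,r1:Add1,r2:125,r3:45,r4:Add3
cycle 20: CDB Add3=80 // r0:25,r1:Add1,r2:125,r3:45,r4:80

STATUS = VALUE 80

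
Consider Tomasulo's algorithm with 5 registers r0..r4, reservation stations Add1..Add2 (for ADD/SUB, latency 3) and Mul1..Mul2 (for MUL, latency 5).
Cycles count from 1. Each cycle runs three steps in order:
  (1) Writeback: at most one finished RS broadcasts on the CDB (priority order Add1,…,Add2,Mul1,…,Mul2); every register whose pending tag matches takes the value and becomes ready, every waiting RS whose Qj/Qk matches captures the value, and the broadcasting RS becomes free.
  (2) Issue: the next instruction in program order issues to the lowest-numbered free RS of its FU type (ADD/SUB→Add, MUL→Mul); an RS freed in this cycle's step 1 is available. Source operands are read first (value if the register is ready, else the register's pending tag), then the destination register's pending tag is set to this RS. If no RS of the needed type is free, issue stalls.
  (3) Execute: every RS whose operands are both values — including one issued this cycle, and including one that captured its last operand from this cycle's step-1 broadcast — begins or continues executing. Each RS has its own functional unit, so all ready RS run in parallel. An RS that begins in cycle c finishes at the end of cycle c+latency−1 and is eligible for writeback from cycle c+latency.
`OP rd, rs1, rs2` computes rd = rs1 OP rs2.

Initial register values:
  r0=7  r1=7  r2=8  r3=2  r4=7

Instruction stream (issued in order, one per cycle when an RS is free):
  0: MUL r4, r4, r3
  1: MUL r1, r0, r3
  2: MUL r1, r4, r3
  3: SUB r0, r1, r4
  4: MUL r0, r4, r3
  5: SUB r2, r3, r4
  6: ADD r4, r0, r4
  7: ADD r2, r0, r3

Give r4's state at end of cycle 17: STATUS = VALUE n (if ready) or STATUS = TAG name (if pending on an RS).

c1: issue MUL r4<-Mul1 | r0:7,r1:7,r2:8,r3:2,r4:Mul1
c2: issue MUL r1<-Mul2 | r0:7,r1:Mul2,r2:8,r3:2,r4:Mul1
c3: stall | r0:7,r1:Mul2,r2:8,r3:2,r4:Mul1
c4: stall | r0:7,r1:Mul2,r2:8,r3:2,r4:Mul1
c5: stall | r0:7,r1:Mul2,r2:8,r3:2,r4:Mul1
c6: CDB Mul1=14; issue MUL r1<-Mul1 | r0:7,r1:Mul1,r2:8,r3:2,r4:14
c7: CDB Mul2=14; issue SUB r0<-Add1 | r0:Add1,r1:Mul1,r2:8,r3:2,r4:14
c8: issue MUL r0<-Mul2 | r0:Mul2,r1:Mul1,r2:8,r3:2,r4:14
c9: issue SUB r2<-Add2 | r0:Mul2,r1:Mul1,r2:Add2,r3:2,r4:14
c10: stall | r0:Mul2,r1:Mul1,r2:Add2,r3:2,r4:14
c11: CDB Mul1=28; stall | r0:Mul2,r1:28,r2:Add2,r3:2,r4:14
c12: CDB Add2=-12; issue ADD r4<-Add2 | r0:Mul2,r1:28,r2:-12,r3:2,r4:Add2
c13: CDB Mul2=28; stall | r0:28,r1:28,r2:-12,r3:2,r4:Add2
c14: CDB Add1=14; issue ADD r2<-Add1 | r0:28,r1:28,r2:Add1,r3:2,r4:Add2
c15: - | r0:28,r1:28,r2:Add1,r3:2,r4:Add2
c16: CDB Add2=42 | r0:28,r1:28,r2:Add1,r3:2,r4:42
c17: CDB Add1=30 | r0:28,r1:28,r2:30,r3:2,r4:42

STATUS = VALUE 42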